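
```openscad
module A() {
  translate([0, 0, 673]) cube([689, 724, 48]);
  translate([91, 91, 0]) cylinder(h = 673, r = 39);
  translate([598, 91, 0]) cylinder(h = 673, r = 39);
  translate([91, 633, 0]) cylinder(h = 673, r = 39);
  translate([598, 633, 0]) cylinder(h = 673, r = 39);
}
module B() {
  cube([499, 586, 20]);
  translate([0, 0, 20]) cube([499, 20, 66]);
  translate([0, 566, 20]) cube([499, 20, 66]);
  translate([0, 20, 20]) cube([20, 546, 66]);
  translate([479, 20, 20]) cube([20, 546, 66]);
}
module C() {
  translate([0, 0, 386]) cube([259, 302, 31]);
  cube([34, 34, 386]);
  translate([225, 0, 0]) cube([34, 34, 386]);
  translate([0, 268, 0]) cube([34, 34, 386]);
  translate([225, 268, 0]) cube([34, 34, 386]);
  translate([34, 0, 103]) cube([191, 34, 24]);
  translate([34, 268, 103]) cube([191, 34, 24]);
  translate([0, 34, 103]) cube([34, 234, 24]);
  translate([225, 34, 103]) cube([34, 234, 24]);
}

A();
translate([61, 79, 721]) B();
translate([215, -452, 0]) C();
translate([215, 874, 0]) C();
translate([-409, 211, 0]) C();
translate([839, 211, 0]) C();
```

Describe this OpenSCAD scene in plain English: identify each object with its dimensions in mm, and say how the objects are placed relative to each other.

A is a table: top 689 mm (x) × 724 mm (y), 48 mm thick, upper face at z = 721 mm, on four round legs of 78 mm diameter, each leg's bounding box inset 52 mm from the nearest pair of top edges, running from z = 0 to the bottom of the top.

B is an open-topped rectangular box: outside dimensions 499×586×86 mm, with a uniform wall and base thickness of 20 mm. The base is a full 499×586 slab on the floor; four walls sit on top of the base. The front and back walls (the −y and +y sides) span the full width; the two side walls fit between them.

C is a four-legged stool. The seat is 259×302 mm, 31 mm thick, top at z = 417 mm. It stands on four square legs, each 34×34 mm in cross-section, from z = 0 to the seat underside, each flush with a corner of the seat. Four stretchers, 34 mm wide and 24 mm tall, connect adjacent legs with their undersides at z = 103 mm, each running between the inner faces of the legs it joins and aligned with the legs' outer faces on the other axis.

The open box is on top of the table. Four stools sit around the table at the −y, +y, −x, +x sides.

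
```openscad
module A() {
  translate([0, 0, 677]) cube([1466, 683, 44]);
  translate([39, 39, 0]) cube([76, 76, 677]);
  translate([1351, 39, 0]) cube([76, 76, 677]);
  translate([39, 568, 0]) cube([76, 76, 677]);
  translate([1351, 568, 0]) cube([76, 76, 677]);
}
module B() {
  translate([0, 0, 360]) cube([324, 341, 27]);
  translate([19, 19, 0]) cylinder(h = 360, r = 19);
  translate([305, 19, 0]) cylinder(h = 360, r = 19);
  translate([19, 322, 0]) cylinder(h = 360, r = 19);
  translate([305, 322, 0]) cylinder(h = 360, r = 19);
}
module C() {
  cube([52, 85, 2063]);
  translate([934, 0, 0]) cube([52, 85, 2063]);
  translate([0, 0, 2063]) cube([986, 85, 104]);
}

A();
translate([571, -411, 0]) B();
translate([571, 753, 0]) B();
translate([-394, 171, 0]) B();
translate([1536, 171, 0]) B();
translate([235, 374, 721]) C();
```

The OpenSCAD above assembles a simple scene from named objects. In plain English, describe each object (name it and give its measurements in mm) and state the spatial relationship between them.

A is a rectangular dining table. The top is 1466×683×44 mm with its upper surface at z = 721 mm. It stands on four 76×76 mm square legs, each inset 39 mm from the nearest pair of top edges, running from the floor to the underside of the top.

B is a four-legged stool. The seat is a 324×341×27 mm slab whose top surface is at z = 387 mm; four round legs, each 38 mm in diameter, run from the floor (z = 0) to the underside of the seat, each leg's axis is inset half a diameter from the nearest pair of seat edges (so the leg's bounding box is flush with the corner).

C is a rectangular door frame: two vertical jambs of 52×85 mm section, 2063 mm tall, with a clear opening 882 mm wide between their inner faces. A header 104 mm tall and 85 mm deep lies on top of the jambs and spans the full outside width.

Four stools sit around the table at the −y, +y, −x, +x sides. The door frame is on top of the table.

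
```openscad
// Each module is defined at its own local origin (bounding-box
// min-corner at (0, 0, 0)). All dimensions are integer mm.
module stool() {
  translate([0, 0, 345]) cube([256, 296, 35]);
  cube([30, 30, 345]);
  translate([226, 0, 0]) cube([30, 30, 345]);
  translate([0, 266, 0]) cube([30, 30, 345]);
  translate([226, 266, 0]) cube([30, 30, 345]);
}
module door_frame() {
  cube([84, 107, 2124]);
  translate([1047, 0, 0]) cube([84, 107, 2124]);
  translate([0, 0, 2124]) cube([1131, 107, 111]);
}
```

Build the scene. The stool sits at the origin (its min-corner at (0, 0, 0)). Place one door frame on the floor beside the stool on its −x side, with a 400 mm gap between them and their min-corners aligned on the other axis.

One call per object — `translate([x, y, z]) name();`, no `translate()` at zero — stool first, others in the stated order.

stool();
translate([-1531, 0, 0]) door_frame();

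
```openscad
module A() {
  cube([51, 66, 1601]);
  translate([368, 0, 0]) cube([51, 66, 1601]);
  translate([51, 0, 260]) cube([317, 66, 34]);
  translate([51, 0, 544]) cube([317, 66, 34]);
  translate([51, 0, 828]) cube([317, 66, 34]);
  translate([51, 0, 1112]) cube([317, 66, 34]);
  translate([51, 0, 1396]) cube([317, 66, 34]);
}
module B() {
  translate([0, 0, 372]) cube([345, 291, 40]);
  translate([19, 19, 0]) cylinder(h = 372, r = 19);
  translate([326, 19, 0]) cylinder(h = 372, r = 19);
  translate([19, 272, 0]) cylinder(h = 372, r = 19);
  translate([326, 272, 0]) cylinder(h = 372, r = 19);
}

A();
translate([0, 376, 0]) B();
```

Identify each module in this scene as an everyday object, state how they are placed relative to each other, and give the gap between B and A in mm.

A is a ladder. B is a stool. The stool is on the floor beside the ladder on its +y side. The gap between the stool and the ladder is 310 mm.

The stool's nearest face is 310 mm from the ladder's +y face.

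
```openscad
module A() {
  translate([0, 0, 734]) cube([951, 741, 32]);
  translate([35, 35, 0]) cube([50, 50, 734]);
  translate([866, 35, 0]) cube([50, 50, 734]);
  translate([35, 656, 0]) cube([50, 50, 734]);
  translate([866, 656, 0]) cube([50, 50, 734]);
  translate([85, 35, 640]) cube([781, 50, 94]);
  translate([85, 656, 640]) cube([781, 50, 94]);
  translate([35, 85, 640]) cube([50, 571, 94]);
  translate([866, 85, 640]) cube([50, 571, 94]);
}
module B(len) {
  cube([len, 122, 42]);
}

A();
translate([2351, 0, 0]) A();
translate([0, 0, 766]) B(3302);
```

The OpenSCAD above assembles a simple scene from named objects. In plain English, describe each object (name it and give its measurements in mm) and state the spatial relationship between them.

A is a table with a 951×741 mm rectangular top, 32 mm thick, top surface at z = 766 mm, supported by four 50×50 mm square legs, each inset 35 mm from the nearest pair of top edges, running from the floor. Four apron rails, 50 mm thick and 94 mm tall, run between adjacent legs with their top edges flush with the underside of the top and their outer faces flush with the legs' outer faces.

B is a rectangular beam 3302 mm long (x), 122 mm deep (y), 42 mm thick (z).

The beam spans the tops of two tables placed 1400 mm apart, resting at z = 766 mm.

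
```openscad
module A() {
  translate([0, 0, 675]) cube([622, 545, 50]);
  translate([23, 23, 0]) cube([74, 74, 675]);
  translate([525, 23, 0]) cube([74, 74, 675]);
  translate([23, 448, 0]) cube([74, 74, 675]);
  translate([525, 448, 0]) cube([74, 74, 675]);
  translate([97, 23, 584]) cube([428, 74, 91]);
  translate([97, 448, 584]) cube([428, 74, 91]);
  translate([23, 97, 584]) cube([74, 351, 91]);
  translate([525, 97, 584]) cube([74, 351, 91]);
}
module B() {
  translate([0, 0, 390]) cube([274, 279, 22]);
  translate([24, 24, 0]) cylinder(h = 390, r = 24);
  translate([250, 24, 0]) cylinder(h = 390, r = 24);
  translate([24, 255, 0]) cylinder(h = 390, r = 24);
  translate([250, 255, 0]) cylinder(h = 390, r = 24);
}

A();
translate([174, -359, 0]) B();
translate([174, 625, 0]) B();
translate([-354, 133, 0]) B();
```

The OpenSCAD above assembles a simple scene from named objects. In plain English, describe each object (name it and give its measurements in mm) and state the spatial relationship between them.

A is a table: top 622 mm (x) × 545 mm (y), 50 mm thick, upper face at z = 725 mm, on four 74×74 mm square legs, each inset 23 mm from the nearest pair of top edges, running from z = 0 to the bottom of the top. Four apron rails, 74 mm thick and 91 mm tall, run between adjacent legs with their top edges flush with the underside of the top and their outer faces flush with the legs' outer faces.

B is a four-legged stool. The seat is 274×279 mm, 22 mm thick, top at z = 412 mm. It stands on four round legs, each 48 mm in diameter, from z = 0 to the seat underside, each leg's axis is inset half a diameter from the nearest pair of seat edges (so the leg's bounding box is flush with the corner).

Three stools sit around the table at the −y, +y, −x sides.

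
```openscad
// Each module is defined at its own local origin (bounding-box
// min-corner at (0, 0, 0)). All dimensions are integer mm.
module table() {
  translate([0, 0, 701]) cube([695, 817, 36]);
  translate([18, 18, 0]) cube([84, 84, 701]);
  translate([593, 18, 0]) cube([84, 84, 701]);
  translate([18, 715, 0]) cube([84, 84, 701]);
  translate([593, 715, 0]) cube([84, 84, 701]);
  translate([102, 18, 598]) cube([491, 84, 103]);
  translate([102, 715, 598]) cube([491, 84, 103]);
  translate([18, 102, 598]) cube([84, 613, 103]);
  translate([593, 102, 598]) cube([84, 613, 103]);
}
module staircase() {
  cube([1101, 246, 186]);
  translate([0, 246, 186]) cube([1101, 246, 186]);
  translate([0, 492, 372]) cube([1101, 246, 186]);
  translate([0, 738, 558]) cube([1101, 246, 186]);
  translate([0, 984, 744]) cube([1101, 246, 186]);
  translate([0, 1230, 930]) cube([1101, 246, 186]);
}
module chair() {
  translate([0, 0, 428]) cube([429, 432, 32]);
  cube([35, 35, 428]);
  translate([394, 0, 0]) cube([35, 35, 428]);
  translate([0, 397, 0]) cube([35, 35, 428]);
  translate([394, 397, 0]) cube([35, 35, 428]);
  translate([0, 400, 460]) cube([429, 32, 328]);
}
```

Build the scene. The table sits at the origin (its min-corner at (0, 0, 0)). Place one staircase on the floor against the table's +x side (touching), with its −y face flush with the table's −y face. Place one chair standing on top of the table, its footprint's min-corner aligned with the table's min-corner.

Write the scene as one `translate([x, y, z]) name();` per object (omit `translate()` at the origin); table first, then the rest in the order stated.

table();
translate([695, 0, 0]) staircase();
translate([0, 0, 737]) chair();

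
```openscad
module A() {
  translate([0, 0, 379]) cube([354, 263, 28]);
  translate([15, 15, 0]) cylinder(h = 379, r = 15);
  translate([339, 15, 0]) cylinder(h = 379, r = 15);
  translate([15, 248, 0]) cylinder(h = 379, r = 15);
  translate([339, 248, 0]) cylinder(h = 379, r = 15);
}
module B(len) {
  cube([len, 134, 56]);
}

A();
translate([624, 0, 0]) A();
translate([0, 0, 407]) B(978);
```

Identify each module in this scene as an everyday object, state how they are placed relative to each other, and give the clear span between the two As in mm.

A is a stool. B is a beam. A beam spans the tops of two stools. The clear span between the two stools is 270 mm.

Second stool starts at x = 624; first ends at x = 354; clear span = 624 − 354 = 270 mm.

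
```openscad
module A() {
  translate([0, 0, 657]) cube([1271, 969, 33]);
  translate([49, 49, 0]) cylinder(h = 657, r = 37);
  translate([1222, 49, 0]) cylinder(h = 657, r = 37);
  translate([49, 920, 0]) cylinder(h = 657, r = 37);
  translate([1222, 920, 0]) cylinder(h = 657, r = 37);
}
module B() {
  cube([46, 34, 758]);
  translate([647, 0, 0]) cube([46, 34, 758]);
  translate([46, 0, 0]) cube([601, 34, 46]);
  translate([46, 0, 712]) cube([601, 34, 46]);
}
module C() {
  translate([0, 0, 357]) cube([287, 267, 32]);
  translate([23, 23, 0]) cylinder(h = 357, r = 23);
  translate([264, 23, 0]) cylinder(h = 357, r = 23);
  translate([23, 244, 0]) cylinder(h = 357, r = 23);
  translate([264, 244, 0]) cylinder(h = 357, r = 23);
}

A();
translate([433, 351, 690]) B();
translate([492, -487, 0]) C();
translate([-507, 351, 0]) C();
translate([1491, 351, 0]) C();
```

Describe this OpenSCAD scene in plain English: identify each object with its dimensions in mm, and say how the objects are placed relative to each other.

A is a rectangular dining table. The top is 1271×969×33 mm with its upper surface at z = 690 mm. It stands on four round legs of 74 mm diameter, each leg's bounding box inset 12 mm from the nearest pair of top edges, running from the floor to the underside of the top.

B is a picture frame with a 601×666 mm rectangular opening (x by z) and a uniform 46 mm border on every side. Frame depth is 34 mm along y. It is built from two vertical stiles running the full outside height and two horizontal rails spanning the gap between the stiles.

C is a simple wooden stool: a rectangular seat 287 mm (x) by 267 mm (y), 32 mm thick, top face at z = 389 mm, on four round legs, each 46 mm in diameter. The legs rest on z = 0, each leg's axis is inset half a diameter from the nearest pair of seat edges (so the leg's bounding box is flush with the corner).

The picture frame is on top of the table. Three stools sit around the table at the −y, −x, +x sides.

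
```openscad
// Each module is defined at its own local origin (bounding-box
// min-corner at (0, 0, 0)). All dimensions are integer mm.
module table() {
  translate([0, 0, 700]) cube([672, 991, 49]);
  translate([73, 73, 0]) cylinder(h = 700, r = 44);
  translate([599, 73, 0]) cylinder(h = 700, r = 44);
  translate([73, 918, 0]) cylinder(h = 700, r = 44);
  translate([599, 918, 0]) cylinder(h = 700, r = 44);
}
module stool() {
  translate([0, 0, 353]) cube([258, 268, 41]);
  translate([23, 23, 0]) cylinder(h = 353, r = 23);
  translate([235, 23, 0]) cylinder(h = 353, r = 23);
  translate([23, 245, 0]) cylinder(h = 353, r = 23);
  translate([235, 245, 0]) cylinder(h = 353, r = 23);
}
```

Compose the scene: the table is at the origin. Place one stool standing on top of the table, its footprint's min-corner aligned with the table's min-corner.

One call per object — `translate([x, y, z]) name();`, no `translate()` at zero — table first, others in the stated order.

table();
translate([0, 0, 749]) stool();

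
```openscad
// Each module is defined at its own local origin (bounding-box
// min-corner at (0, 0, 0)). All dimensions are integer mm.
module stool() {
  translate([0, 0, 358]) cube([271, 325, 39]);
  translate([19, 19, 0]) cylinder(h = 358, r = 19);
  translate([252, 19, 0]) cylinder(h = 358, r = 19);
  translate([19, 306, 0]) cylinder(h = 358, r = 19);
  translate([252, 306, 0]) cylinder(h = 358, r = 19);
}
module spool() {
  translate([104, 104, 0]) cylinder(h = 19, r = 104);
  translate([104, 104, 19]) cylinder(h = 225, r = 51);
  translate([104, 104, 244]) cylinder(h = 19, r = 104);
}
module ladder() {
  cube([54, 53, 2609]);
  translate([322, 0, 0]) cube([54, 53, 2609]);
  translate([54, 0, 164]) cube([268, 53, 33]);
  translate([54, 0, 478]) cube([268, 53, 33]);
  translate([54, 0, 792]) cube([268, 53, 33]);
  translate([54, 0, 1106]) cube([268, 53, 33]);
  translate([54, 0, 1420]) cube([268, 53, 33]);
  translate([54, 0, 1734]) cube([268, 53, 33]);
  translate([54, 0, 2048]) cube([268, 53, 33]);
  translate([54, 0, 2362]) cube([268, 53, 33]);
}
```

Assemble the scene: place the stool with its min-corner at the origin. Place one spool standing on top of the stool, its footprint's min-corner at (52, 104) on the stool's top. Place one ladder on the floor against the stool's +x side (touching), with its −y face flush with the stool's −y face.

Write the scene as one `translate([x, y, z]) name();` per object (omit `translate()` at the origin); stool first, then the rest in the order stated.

stool();
translate([52, 104, 397]) spool();
translate([271, 0, 0]) ladder();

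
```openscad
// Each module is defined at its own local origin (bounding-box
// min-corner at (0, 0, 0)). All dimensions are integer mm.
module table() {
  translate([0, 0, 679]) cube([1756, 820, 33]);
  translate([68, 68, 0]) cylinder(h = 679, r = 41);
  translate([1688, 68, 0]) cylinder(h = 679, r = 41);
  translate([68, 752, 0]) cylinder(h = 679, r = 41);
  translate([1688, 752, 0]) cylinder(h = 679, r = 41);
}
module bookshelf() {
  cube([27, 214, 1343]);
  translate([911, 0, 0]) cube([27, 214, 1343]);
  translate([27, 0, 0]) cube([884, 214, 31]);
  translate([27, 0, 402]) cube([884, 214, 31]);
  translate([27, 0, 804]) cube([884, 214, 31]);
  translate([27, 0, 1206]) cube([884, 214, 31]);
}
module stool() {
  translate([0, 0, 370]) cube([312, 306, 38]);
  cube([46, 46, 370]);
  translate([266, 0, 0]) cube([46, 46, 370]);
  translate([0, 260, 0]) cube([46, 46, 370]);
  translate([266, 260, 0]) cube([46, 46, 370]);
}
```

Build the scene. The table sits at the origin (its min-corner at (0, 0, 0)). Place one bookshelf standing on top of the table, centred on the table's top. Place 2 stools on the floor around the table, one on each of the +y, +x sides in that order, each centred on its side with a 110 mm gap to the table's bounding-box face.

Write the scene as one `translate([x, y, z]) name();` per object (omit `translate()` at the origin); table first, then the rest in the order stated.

table();
translate([409, 303, 712]) bookshelf();
translate([722, 930, 0]) stool();
translate([1866, 257, 0]) stool();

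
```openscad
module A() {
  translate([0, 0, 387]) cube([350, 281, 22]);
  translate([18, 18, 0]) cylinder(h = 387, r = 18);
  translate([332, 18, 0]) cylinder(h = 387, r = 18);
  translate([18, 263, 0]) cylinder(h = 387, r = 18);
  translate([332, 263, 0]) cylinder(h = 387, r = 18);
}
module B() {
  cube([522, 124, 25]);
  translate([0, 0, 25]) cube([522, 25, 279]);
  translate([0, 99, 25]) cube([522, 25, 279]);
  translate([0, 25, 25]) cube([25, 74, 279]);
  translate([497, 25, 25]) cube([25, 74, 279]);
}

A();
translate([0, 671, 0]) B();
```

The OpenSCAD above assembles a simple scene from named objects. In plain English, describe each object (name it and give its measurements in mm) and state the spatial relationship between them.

A is a simple wooden stool: a rectangular seat 350 mm (x) by 281 mm (y), 22 mm thick, top face at z = 409 mm, on four round legs, each 36 mm in diameter. The legs rest on z = 0, each leg's axis is inset half a diameter from the nearest pair of seat edges (so the leg's bounding box is flush with the corner).

B is an open-topped rectangular box: outside dimensions 522×124×304 mm, with a uniform wall and base thickness of 25 mm. The base is a full 522×124 slab on the floor; four walls sit on top of the base. The front and back walls (the −y and +y sides) span the full width; the two side walls fit between them.

The open box is on the floor beside the stool on its +y side.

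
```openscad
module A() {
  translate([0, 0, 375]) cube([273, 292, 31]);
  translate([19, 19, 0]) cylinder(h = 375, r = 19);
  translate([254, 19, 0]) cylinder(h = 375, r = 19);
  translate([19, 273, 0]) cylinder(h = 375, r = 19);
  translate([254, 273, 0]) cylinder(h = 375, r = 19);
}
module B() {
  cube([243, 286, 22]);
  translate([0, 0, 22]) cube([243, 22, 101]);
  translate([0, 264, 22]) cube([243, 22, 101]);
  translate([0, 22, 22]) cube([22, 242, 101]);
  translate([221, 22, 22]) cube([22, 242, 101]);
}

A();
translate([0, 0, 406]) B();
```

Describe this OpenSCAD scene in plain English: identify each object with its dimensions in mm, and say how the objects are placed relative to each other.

A is a simple wooden stool: a rectangular seat 273 mm (x) by 292 mm (y), 31 mm thick, top face at z = 406 mm, on four round legs, each 38 mm in diameter. The legs rest on z = 0, each leg's axis is inset half a diameter from the nearest pair of seat edges (so the leg's bounding box is flush with the corner).

B is an open-topped rectangular box: outside dimensions 243×286×123 mm, with a uniform wall and base thickness of 22 mm. The base is a full 243×286 slab on the floor; four walls sit on top of the base. The front and back walls (the −y and +y sides) span the full width; the two side walls fit between them.

The open box is on top of the stool.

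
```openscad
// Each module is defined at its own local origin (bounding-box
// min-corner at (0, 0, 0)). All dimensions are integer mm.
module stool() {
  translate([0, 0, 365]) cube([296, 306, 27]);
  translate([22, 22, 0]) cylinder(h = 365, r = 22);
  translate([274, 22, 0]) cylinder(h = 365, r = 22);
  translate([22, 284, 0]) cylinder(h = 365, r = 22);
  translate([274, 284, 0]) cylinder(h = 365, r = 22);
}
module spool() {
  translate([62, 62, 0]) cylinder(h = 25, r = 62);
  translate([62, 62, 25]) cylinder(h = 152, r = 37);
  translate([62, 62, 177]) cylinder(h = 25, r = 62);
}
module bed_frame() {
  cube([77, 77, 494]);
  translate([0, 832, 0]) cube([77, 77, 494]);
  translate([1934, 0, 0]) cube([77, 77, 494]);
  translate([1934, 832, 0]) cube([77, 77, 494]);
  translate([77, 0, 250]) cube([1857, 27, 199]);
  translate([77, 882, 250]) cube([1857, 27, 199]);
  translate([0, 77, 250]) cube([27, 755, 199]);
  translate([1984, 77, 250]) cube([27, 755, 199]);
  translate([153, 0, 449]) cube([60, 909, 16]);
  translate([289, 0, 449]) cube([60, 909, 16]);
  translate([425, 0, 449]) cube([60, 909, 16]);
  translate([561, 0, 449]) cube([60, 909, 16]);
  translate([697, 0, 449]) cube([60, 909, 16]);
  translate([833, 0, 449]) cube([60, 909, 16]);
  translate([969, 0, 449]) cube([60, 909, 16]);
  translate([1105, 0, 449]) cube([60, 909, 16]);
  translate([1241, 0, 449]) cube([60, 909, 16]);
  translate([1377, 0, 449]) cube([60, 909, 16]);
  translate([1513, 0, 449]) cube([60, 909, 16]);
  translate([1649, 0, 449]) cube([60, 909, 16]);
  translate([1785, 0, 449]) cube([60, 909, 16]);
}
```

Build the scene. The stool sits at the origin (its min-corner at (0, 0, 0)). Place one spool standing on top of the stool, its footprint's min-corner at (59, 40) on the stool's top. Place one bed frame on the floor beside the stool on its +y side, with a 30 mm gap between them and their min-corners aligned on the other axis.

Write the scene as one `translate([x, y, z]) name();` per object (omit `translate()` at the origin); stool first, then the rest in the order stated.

stool();
translate([59, 40, 392]) spool();
translate([0, 336, 0]) bed_frame();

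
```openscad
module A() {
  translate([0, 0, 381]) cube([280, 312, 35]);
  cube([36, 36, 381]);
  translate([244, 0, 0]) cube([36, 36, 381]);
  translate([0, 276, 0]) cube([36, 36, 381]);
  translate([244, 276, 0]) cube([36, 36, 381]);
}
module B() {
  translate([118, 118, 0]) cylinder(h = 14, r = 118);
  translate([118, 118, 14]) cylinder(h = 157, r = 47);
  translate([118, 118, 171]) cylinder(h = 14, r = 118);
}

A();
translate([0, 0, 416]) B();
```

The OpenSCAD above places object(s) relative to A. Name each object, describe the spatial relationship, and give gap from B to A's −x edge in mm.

The spool's min-x is at 0; the stool's min-x is 0; gap = 0 mm.

A is a stool. B is a spool. The spool is on top of the stool. The gap from the spool to the stool's −x edge is 0 mm.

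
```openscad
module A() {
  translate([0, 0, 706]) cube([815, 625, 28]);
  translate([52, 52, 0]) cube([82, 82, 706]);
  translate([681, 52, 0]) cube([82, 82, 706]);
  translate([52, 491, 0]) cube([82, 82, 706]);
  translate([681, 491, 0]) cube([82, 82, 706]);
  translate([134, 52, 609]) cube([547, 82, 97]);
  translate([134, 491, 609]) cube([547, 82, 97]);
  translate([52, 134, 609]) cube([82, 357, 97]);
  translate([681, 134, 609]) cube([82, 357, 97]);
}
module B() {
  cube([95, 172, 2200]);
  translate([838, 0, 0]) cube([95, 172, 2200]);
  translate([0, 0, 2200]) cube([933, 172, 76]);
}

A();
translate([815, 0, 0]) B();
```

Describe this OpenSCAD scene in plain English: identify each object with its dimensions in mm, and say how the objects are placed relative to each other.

A is a table with a 815×625 mm rectangular top, 28 mm thick, top surface at z = 734 mm, supported by four 82×82 mm square legs, each inset 52 mm from the nearest pair of top edges, running from the floor. Four apron rails, 82 mm thick and 97 mm tall, run between adjacent legs with their top edges flush with the underside of the top and their outer faces flush with the legs' outer faces.

B is a rectangular door frame: two vertical jambs of 95×172 mm section, 2200 mm tall, with a clear opening 743 mm wide between their inner faces. A header 76 mm tall and 172 mm deep lies on top of the jambs and spans the full outside width.

The door frame is against the table's +x side, with their −y faces flush.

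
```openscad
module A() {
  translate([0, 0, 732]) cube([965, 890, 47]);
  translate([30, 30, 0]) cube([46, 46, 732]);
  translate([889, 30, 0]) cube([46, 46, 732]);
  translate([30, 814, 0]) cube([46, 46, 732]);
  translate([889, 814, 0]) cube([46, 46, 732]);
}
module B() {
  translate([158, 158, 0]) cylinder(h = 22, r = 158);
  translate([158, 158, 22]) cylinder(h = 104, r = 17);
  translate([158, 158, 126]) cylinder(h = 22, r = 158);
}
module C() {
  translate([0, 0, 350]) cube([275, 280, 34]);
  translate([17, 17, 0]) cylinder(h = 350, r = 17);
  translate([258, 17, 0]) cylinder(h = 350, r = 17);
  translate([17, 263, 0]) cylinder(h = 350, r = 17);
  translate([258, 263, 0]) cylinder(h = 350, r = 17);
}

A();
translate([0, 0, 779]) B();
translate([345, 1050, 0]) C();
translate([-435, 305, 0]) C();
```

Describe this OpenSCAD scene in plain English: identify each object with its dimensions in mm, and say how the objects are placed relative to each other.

A is a table with a 965×890 mm rectangular top, 47 mm thick, top surface at z = 779 mm, supported by four 46×46 mm square legs, each inset 30 mm from the nearest pair of top edges, running from the floor.

B is a spool: two coaxial disc flanges of radius 158 mm and thickness 22 mm, joined by a core cylinder of radius 17 mm and height 104 mm. The lower flange rests on z = 0 and the three cylinders share a vertical axis.

C is a four-legged stool. The seat is 275×280 mm, 34 mm thick, top at z = 384 mm. It stands on four round legs, each 34 mm in diameter, from z = 0 to the seat underside, each leg's axis is inset half a diameter from the nearest pair of seat edges (so the leg's bounding box is flush with the corner).

The spool is on top of the table. Two stools sit around the table at the +y, −x sides.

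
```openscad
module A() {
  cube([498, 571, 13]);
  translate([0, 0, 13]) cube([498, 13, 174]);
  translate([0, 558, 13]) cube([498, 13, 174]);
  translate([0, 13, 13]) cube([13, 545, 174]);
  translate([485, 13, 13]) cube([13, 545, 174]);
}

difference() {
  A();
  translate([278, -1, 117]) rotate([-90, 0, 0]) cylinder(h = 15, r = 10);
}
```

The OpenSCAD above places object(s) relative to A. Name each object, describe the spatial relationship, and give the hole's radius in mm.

The subtracted cylinder has r = 10 mm.

A is an open box. The open box has a circular hole through its front wall. The hole's radius is 10 mm.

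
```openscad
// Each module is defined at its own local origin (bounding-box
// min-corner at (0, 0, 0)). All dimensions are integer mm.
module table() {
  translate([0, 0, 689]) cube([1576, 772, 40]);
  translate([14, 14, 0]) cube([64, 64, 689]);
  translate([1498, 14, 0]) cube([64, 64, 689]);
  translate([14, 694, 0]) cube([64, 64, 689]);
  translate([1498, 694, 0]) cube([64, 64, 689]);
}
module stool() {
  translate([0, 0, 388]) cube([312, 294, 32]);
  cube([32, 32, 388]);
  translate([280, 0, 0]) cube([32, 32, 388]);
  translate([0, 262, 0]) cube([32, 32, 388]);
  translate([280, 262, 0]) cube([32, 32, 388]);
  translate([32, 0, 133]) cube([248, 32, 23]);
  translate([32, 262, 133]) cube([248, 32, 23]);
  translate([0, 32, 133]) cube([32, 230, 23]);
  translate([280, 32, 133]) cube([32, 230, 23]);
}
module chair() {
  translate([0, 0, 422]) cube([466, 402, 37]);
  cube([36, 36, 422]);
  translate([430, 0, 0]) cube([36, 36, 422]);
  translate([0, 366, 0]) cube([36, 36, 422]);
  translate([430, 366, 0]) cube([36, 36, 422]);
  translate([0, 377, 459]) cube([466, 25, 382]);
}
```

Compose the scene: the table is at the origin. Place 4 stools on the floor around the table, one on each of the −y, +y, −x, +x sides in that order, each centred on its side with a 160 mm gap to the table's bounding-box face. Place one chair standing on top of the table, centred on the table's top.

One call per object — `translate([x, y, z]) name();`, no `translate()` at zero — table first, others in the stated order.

table();
translate([632, -454, 0]) stool();
translate([632, 932, 0]) stool();
translate([-472, 239, 0]) stool();
translate([1736, 239, 0]) stool();
translate([555, 185, 729]) chair();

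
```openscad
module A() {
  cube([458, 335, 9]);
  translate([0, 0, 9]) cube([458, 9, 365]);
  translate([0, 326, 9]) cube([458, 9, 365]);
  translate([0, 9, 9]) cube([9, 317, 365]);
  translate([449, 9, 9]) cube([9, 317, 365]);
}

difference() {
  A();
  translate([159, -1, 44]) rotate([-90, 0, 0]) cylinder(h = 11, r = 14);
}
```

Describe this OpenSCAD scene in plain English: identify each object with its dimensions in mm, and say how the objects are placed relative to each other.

A is an open storage box with external size 458×335×374 mm and wall thickness 9 mm (the base is also 9 mm thick). The base covers the whole footprint; the four walls stand on the base, with the y-facing walls full-width and the x-facing walls fitting between their inner faces.

The open box has a circular hole of radius 14 mm through its front wall, centred at (x = 159, z = 44).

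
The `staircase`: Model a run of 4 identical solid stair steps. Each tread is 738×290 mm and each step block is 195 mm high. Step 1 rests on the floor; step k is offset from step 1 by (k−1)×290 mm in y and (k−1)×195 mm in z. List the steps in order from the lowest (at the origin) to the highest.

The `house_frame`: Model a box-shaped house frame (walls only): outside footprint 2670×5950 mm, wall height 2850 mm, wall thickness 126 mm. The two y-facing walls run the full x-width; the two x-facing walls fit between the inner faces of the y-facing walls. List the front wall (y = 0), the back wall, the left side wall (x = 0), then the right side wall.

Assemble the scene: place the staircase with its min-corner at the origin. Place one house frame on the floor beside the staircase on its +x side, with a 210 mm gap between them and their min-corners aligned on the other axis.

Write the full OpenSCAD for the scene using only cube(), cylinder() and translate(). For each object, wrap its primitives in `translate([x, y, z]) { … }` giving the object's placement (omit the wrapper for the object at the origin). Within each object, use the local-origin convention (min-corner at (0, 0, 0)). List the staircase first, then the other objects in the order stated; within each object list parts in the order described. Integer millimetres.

cube([738, 290, 195]);
translate([0, 290, 195]) cube([738, 290, 195]);
translate([0, 580, 390]) cube([738, 290, 195]);
translate([0, 870, 585]) cube([738, 290, 195]);
translate([948, 0, 0]) {
  cube([2670, 126, 2850]);
  translate([0, 5824, 0]) cube([2670, 126, 2850]);
  translate([0, 126, 0]) cube([126, 5698, 2850]);
  translate([2544, 126, 0]) cube([126, 5698, 2850]);
}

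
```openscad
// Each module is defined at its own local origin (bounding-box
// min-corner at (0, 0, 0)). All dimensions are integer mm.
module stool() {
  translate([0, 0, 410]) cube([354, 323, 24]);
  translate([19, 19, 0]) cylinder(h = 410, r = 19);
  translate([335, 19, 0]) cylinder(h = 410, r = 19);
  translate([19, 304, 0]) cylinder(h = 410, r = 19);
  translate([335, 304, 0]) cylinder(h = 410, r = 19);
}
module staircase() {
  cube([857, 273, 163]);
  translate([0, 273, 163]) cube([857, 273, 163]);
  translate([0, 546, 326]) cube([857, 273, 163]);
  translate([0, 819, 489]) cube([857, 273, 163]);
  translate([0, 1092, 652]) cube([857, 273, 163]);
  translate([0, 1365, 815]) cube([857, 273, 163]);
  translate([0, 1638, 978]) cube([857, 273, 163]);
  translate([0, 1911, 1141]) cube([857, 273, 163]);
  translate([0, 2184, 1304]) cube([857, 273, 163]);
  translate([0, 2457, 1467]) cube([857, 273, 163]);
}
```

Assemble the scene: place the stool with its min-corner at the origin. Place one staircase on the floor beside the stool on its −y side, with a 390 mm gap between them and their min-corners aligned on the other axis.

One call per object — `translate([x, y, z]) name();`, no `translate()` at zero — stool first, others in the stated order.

stool();
translate([0, -3120, 0]) staircase();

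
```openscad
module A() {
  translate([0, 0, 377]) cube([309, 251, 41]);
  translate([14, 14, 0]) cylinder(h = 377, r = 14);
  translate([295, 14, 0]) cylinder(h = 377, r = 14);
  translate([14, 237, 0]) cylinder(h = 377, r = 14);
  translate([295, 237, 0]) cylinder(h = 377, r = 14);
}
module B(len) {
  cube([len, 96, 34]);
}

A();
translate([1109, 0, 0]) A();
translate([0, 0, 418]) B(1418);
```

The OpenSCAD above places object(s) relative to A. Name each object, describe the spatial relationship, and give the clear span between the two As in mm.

A is a stool. B is a beam. A beam spans the tops of two stools. The clear span between the two stools is 800 mm.

Second stool starts at x = 1109; first ends at x = 309; clear span = 1109 − 309 = 800 mm.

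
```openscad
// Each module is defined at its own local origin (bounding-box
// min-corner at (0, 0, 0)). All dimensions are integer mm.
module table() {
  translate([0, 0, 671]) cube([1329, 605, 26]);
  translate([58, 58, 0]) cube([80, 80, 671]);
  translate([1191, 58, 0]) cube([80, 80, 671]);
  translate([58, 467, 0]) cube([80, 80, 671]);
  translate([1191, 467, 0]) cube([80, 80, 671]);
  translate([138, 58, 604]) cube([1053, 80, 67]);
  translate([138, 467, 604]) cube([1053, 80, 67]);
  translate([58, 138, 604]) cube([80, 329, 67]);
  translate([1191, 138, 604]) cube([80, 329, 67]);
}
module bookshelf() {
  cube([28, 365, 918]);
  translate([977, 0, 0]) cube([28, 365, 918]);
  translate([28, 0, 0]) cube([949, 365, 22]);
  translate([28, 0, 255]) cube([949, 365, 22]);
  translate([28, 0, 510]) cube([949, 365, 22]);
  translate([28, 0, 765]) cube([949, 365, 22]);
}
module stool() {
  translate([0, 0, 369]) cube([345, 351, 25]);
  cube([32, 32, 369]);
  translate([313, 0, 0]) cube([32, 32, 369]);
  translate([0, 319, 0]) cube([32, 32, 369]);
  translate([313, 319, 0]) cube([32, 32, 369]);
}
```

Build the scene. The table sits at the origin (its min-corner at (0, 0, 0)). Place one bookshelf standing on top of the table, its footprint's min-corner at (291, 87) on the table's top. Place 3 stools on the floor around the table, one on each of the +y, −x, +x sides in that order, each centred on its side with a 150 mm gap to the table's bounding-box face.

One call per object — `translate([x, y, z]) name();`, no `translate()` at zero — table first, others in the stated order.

table();
translate([291, 87, 697]) bookshelf();
translate([492, 755, 0]) stool();
translate([-495, 127, 0]) stool();
translate([1479, 127, 0]) stool();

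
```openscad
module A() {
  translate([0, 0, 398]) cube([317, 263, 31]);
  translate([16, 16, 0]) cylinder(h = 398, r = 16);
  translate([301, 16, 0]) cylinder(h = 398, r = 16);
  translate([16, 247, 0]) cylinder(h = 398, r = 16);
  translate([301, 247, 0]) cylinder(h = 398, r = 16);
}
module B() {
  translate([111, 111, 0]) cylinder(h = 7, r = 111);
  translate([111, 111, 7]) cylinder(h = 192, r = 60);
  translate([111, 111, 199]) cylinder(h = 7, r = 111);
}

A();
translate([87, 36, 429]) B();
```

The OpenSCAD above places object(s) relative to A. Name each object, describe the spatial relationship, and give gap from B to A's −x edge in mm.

A is a stool. B is a spool. The spool is on top of the stool. The gap from the spool to the stool's −x edge is 87 mm.

The spool's min-x is at 87; the stool's min-x is 0; gap = 87 mm.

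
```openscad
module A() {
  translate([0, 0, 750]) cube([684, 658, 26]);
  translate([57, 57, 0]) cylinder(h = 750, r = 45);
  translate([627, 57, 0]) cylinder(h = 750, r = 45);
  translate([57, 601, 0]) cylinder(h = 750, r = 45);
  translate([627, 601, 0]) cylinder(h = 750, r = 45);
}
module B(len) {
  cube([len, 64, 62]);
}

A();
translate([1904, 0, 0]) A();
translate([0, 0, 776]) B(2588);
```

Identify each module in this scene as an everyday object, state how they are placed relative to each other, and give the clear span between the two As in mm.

A is a table. B is a beam. A beam spans the tops of two tables. The clear span between the two tables is 1220 mm.

Second table starts at x = 1904; first ends at x = 684; clear span = 1904 − 684 = 1220 mm.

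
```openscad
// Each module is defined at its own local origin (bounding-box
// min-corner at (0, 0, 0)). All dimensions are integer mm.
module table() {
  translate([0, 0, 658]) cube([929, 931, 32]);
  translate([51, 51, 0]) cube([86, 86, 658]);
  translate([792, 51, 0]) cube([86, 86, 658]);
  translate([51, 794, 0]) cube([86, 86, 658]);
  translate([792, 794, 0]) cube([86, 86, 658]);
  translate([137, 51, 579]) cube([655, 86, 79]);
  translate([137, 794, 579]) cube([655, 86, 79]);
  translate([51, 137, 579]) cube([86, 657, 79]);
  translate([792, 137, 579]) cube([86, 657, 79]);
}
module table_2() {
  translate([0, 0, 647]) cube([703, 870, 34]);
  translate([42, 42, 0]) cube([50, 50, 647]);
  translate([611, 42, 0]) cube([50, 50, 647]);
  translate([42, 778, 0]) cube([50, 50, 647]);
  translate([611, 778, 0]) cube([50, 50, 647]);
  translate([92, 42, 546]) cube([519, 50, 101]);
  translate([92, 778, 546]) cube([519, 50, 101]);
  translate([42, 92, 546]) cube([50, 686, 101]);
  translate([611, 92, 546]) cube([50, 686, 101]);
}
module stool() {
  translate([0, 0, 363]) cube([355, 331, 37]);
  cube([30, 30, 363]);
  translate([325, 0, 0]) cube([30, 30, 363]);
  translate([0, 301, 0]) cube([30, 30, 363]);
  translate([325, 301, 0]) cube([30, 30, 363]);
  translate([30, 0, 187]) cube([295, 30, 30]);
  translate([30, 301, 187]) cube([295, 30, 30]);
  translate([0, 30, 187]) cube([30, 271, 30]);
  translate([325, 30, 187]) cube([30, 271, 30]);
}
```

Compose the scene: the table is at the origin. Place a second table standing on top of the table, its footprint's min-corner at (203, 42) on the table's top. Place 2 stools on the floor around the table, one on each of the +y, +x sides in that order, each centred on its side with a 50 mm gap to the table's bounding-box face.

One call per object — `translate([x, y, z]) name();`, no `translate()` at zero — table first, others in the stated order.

table();
translate([203, 42, 690]) table_2();
translate([287, 981, 0]) stool();
translate([979, 300, 0]) stool();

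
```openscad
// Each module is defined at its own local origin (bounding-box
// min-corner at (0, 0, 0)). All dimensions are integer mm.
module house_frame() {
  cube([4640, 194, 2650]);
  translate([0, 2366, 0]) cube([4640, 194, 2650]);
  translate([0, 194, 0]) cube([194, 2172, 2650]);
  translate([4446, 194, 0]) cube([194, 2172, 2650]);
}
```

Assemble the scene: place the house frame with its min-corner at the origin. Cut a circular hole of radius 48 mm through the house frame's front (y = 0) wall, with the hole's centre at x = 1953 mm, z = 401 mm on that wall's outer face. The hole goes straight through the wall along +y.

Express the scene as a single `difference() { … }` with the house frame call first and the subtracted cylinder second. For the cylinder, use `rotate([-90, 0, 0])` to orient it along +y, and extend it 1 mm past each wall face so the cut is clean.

difference() {
  house_frame();
  translate([1953, -1, 401]) rotate([-90, 0, 0]) cylinder(h = 196, r = 48);
}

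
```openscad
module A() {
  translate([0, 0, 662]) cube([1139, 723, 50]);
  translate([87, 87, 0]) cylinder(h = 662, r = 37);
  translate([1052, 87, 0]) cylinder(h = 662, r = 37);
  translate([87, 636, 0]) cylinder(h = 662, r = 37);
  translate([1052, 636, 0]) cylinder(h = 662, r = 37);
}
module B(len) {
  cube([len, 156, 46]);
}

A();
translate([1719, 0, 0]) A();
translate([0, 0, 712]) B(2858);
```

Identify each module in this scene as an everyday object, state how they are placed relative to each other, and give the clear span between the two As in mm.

A is a table. B is a beam. A beam spans the tops of two tables. The clear span between the two tables is 580 mm.

Second table starts at x = 1719; first ends at x = 1139; clear span = 1719 − 1139 = 580 mm.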